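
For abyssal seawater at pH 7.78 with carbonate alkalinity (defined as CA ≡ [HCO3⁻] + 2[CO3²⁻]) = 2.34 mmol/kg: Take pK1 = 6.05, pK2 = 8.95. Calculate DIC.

CA = [HCO3⁻] + 2[CO3²⁻] = (α₁ + 2α₂)·DIC
At pH 7.78: [H⁺]/K1 = 10^-1.73 = 0.018621, K2/[H⁺] = 10^-1.17 = 0.067608
α₁ = 1/(1 + 0.018621 + 0.067608) = 1/1.0862 = 0.9206; α₂ = α₁·K2/[H⁺] = 0.06224
α₁ + 2α₂ = 1.0451
DIC = CA / (α₁ + 2α₂) = 2.34 / 1.0451 = 2.24 mmol/kg

DIC = 2.24 mmol/kg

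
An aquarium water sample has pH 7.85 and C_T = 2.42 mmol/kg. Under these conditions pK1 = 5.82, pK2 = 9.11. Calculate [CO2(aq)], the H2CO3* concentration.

α₀ = 1 / (1 + K1/[H⁺] + K1K2/[H⁺]²) = 1 / (1 + 10^+2.03 + 10^+0.77)
   = 1 / (1 + 107.15 + 5.8884) = 1/114.04 = 0.008769
[CO2*] = α₀ × DIC = 0.008769 × 2.42 = 0.0212 mmol/kg

[CO2*] = 0.0212 mmol/kg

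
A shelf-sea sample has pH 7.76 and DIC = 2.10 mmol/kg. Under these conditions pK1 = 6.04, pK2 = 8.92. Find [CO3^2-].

α₂ = 1 / (1 + [H⁺]/K2 + [H⁺]²/(K1K2)) = 1 / (1 + 10^+1.16 + 10^-0.56)
   = 1 / (1 + 14.454 + 0.27542) = 1/15.730 = 0.06357
[CO3²⁻] = α₂ × DIC = 0.06357 × 2.10 = 0.134 mmol/kg

[CO3²⁻] = 0.134 mmol/kg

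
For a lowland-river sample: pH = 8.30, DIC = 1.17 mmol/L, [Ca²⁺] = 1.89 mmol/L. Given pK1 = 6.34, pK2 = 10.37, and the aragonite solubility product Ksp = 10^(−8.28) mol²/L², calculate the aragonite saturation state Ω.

α₂ = 1 / (1 + [H⁺]/K2 + [H⁺]²/(K1K2)) = 1 / (1 + 10^+2.07 + 10^+0.11)
   = 1 / (1 + 117.49 + 1.2882) = 1/119.78 = 0.008349
[CO3²⁻] = α₂ × DIC = 0.008349 × 1.17 = 0.009768 mmol/L = 9.768 μmol/L
Ksp = 10^(−8.28) = 5.248×10^-9
Ω = [Ca²⁺][CO3²⁻]/Ksp = (1.89×10^-3)(9.768×10^-6) / 5.248×10^-9 = 3.52

Ω = 3.52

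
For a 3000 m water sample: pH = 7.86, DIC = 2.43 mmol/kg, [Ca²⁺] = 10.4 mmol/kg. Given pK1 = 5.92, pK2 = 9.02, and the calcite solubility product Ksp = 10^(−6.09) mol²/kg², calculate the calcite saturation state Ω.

Ω = 1.99

α₂ = 1 / (1 + [H⁺]/K2 + [H⁺]²/(K1K2)) = 1 / (1 + 10^+1.16 + 10^-0.78)
   = 1 / (1 + 14.454 + 0.16596) = 1/15.620 = 0.06402
[CO3²⁻] = α₂ × DIC = 0.06402 × 2.43 = 0.1556 mmol/kg
Ksp = 10^(−6.09) = 8.128×10^-7
Ω = [Ca²⁺][CO3²⁻]/Ksp = (10.4×10^-3)(1.556×10^-4) / 8.128×10^-7 = 1.99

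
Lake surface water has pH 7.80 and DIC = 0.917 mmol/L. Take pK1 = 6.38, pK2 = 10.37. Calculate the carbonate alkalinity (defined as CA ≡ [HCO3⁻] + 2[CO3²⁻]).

CA = [HCO3⁻] + 2[CO3²⁻] = (α₁ + 2α₂)·DIC
At pH 7.80: [H⁺]/K1 = 10^-1.42 = 0.038019, K2/[H⁺] = 10^-2.57 = 0.0026915
α₁ = 1/(1 + 0.038019 + 0.0026915) = 1/1.0407 = 0.9609; α₂ = α₁·K2/[H⁺] = 0.002586
α₁ + 2α₂ = 0.9661
CA = 0.9661 × 0.917 = 0.886 mmol/L

CA = 0.886 mmol/L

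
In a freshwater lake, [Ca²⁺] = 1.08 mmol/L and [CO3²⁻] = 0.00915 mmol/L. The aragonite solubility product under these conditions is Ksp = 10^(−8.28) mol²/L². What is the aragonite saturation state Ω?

Ksp = 10^(−8.28) = 5.248×10^-9
Ω = [Ca²⁺][CO3²⁻]/Ksp = (1.08×10^-3)(0.00915×10^-3) / 5.248×10^-9 = 1.88

Ω = 1.88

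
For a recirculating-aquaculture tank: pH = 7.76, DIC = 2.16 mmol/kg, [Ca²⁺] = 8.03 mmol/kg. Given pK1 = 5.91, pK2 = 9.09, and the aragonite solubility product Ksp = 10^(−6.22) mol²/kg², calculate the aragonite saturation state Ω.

Ω = 1.27

α₂ = 1 / (1 + [H⁺]/K2 + [H⁺]²/(K1K2)) = 1 / (1 + 10^+1.33 + 10^-0.52)
   = 1 / (1 + 21.380 + 0.30200) = 1/22.682 = 0.04409
[CO3²⁻] = α₂ × DIC = 0.04409 × 2.16 = 0.09523 mmol/kg
Ksp = 10^(−6.22) = 6.026×10^-7
Ω = [Ca²⁺][CO3²⁻]/Ksp = (8.03×10^-3)(9.523×10^-5) / 6.026×10^-7 = 1.27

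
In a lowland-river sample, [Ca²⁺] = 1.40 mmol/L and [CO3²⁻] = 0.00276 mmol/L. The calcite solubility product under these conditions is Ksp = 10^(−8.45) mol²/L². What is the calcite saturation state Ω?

Ω = 1.09

Ksp = 10^(−8.45) = 3.548×10^-9
Ω = [Ca²⁺][CO3²⁻]/Ksp = (1.40×10^-3)(0.00276×10^-3) / 3.548×10^-9 = 1.09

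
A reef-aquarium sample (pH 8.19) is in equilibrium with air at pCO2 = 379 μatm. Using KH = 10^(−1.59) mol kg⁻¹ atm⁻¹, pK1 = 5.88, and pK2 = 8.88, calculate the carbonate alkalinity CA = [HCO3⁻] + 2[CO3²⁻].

[CO2*] = KH · pCO2 = 10^(−1.59) × 379×10^-6 = 9.742×10^-6 mol/kg
α₀ = 1/(1 + K1/[H⁺] + K1K2/[H⁺]²) = 1/(1 + 10^+2.31 + 10^+1.62) = 0.004051
DIC = [CO2*]/α₀ = 9.742×10^-6 / 0.004051 = 2.405 mmol/kg
CA = (α₁ + 2α₂)·DIC = (0.8271 + 2×0.1689) × 2.405 = 2.80 mmol/kg

CA = 2.80 mmol/kg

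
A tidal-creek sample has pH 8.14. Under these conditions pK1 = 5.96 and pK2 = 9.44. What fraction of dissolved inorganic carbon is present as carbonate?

α₂ = 0.0474

α₂ = 1 / (1 + [H⁺]/K2 + [H⁺]²/(K1K2)) = 1 / (1 + 10^+1.30 + 10^-0.88)
   = 1 / (1 + 19.953 + 0.13183) = 1/21.084 = 0.04743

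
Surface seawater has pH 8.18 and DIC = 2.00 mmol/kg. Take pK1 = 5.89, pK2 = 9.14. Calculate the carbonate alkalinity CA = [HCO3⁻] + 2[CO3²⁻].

CA = [HCO3⁻] + 2[CO3²⁻] = (α₁ + 2α₂)·DIC
At pH 8.18: [H⁺]/K1 = 10^-2.29 = 0.0051286, K2/[H⁺] = 10^-0.96 = 0.10965
α₁ = 1/(1 + 0.0051286 + 0.10965) = 1/1.1148 = 0.8970; α₂ = α₁·K2/[H⁺] = 0.09836
α₁ + 2α₂ = 1.0938
CA = 1.0938 × 2.00 = 2.19 mmol/kg

CA = 2.19 mmol/kg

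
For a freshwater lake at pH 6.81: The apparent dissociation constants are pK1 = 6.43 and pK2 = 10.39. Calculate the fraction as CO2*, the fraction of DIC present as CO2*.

α₀ = 1 / (1 + K1/[H⁺] + K1K2/[H⁺]²) = 1 / (1 + 10^+0.38 + 10^-3.20)
   = 1 / (1 + 2.3988 + 0.00063096) = 1/3.3995 = 0.2942

α₀ = 0.294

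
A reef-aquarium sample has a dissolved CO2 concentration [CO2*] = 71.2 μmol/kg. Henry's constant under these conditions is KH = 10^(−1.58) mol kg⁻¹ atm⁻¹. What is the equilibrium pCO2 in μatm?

pCO2 = 2710 μatm

KH = 10^(−1.58) = 2.630×10^-2 mol kg⁻¹ atm⁻¹
pCO2 = [CO2*]/KH = 71.2×10^-6 / 2.630×10^-2 = 2.71×10^-3 atm = 2710 μatm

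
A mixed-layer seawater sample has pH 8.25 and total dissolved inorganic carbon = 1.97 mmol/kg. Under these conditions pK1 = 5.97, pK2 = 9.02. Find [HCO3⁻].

[HCO3⁻] = 1.68 mmol/kg

α₁ = 1 / (1 + [H⁺]/K1 + K2/[H⁺]) = 1 / (1 + 10^-2.28 + 10^-0.77)
   = 1 / (1 + 0.0052481 + 0.16982) = 1/1.1751 = 0.8510
[HCO3⁻] = α₁ × DIC = 0.8510 × 1.97 = 1.68 mmol/kg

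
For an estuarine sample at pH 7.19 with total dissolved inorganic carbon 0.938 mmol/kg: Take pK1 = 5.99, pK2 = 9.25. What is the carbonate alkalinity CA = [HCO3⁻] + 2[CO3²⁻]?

CA = 0.890 mmol/kg

CA = [HCO3⁻] + 2[CO3²⁻] = (α₁ + 2α₂)·DIC
At pH 7.19: [H⁺]/K1 = 10^-1.20 = 0.063096, K2/[H⁺] = 10^-2.06 = 0.0087096
α₁ = 1/(1 + 0.063096 + 0.0087096) = 1/1.0718 = 0.9330; α₂ = α₁·K2/[H⁺] = 0.008126
α₁ + 2α₂ = 0.9493
CA = 0.9493 × 0.938 = 0.890 mmol/kg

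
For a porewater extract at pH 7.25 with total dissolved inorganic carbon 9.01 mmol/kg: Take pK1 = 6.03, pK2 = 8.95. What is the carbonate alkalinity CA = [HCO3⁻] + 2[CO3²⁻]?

CA = [HCO3⁻] + 2[CO3²⁻] = (α₁ + 2α₂)·DIC
At pH 7.25: [H⁺]/K1 = 10^-1.22 = 0.060256, K2/[H⁺] = 10^-1.70 = 0.019953
α₁ = 1/(1 + 0.060256 + 0.019953) = 1/1.0802 = 0.9257; α₂ = α₁·K2/[H⁺] = 0.01847
α₁ + 2α₂ = 0.9627
CA = 0.9627 × 9.01 = 8.67 mmol/kg

CA = 8.67 mmol/kg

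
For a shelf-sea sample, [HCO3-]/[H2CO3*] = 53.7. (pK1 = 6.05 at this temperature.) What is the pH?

pH = 7.78

From K1 = [H⁺][HCO3-]/[H2CO3*]:  pH = pK1 + log₁₀([HCO3-]/[H2CO3*])
log₁₀(53.7) = +1.730
pH = 6.05 + (+1.730) = 7.78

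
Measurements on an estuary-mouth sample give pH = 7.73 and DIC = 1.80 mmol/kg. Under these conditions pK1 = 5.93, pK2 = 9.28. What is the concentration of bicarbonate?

[HCO3⁻] = 1.72 mmol/kg

α₁ = 1 / (1 + [H⁺]/K1 + K2/[H⁺]) = 1 / (1 + 10^-1.80 + 10^-1.55)
   = 1 / (1 + 0.015849 + 0.028184) = 1/1.0440 = 0.9578
[HCO3⁻] = α₁ × DIC = 0.9578 × 1.80 = 1.72 mmol/kg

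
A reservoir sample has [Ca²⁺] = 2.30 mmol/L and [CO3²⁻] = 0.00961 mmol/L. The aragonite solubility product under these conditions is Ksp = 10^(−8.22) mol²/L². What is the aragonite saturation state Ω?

Ksp = 10^(−8.22) = 6.026×10^-9
Ω = [Ca²⁺][CO3²⁻]/Ksp = (2.30×10^-3)(0.00961×10^-3) / 6.026×10^-9 = 3.67

Ω = 3.67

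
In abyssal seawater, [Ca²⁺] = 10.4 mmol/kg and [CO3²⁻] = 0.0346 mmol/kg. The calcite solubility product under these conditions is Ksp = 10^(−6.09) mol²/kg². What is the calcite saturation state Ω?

Ω = 0.443

Ksp = 10^(−6.09) = 8.128×10^-7
Ω = [Ca²⁺][CO3²⁻]/Ksp = (10.4×10^-3)(0.0346×10^-3) / 8.128×10^-7 = 0.443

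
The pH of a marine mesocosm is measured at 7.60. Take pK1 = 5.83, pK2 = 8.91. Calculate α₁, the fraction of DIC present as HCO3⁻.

α₁ = 1 / (1 + [H⁺]/K1 + K2/[H⁺]) = 1 / (1 + 10^-1.77 + 10^-1.31)
   = 1 / (1 + 0.016982 + 0.048978) = 1/1.0660 = 0.9381

α₁ = 0.938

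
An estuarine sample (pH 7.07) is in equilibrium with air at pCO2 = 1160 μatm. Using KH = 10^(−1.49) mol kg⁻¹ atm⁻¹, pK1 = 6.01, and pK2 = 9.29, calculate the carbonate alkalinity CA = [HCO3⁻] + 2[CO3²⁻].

CA = 0.436 mmol/kg

[CO2*] = KH · pCO2 = 10^(−1.49) × 1160×10^-6 = 3.754×10^-5 mol/kg
α₀ = 1/(1 + K1/[H⁺] + K1K2/[H⁺]²) = 1/(1 + 10^+1.06 + 10^-1.16) = 0.07968
DIC = [CO2*]/α₀ = 3.754×10^-5 / 0.07968 = 0.4711 mmol/kg
CA = (α₁ + 2α₂)·DIC = (0.9148 + 2×0.005512) × 0.4711 = 0.436 mmol/kg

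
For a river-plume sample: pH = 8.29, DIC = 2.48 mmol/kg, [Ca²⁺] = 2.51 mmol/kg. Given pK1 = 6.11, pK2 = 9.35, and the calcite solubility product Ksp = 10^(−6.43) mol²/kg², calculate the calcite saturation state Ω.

Ω = 1.33

α₂ = 1 / (1 + [H⁺]/K2 + [H⁺]²/(K1K2)) = 1 / (1 + 10^+1.06 + 10^-1.12)
   = 1 / (1 + 11.482 + 0.075858) = 1/12.557 = 0.07963
[CO3²⁻] = α₂ × DIC = 0.07963 × 2.48 = 0.1975 mmol/kg
Ksp = 10^(−6.43) = 3.715×10^-7
Ω = [Ca²⁺][CO3²⁻]/Ksp = (2.51×10^-3)(1.975×10^-4) / 3.715×10^-7 = 1.33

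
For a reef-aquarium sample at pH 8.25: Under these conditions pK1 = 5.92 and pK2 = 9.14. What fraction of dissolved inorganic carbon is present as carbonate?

α₂ = 0.114

α₂ = 1 / (1 + [H⁺]/K2 + [H⁺]²/(K1K2)) = 1 / (1 + 10^+0.89 + 10^-1.44)
   = 1 / (1 + 7.7625 + 0.036308) = 1/8.7988 = 0.1137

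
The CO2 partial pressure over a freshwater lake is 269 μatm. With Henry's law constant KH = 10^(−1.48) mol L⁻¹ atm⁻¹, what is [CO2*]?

[CO2*] = 8.91 μmol/L

KH = 10^(−1.48) = 3.311×10^-2 mol L⁻¹ atm⁻¹
[CO2*] = KH · pCO2 = 3.311×10^-2 × 269×10^-6 atm = 8.91×10^-6 mol/L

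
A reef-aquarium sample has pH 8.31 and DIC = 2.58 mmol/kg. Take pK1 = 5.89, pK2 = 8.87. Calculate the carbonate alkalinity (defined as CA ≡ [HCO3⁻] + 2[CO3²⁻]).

CA = 3.13 mmol/kg

CA = [HCO3⁻] + 2[CO3²⁻] = (α₁ + 2α₂)·DIC
At pH 8.31: [H⁺]/K1 = 10^-2.42 = 0.0038019, K2/[H⁺] = 10^-0.56 = 0.27542
α₁ = 1/(1 + 0.0038019 + 0.27542) = 1/1.2792 = 0.7817; α₂ = α₁·K2/[H⁺] = 0.2153
α₁ + 2α₂ = 1.2123
CA = 1.2123 × 2.58 = 3.13 mmol/kg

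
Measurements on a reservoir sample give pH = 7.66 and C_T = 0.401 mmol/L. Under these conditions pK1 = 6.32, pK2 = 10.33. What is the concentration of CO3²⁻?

α₂ = 1 / (1 + [H⁺]/K2 + [H⁺]²/(K1K2)) = 1 / (1 + 10^+2.67 + 10^+1.33)
   = 1 / (1 + 467.74 + 21.380) = 1/490.11 = 0.002040
[CO3²⁻] = α₂ × DIC = 0.002040 × 0.401 = 0.000818 mmol/L = 0.818 μmol/L

[CO3²⁻] = 0.818 μmol/L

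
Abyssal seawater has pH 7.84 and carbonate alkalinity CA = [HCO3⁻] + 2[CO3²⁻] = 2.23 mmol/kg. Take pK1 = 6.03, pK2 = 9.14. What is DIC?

DIC = 2.16 mmol/kg

CA = [HCO3⁻] + 2[CO3²⁻] = (α₁ + 2α₂)·DIC
At pH 7.84: [H⁺]/K1 = 10^-1.81 = 0.015488, K2/[H⁺] = 10^-1.30 = 0.050119
α₁ = 1/(1 + 0.015488 + 0.050119) = 1/1.0656 = 0.9384; α₂ = α₁·K2/[H⁺] = 0.04703
α₁ + 2α₂ = 1.0325
DIC = CA / (α₁ + 2α₂) = 2.23 / 1.0325 = 2.16 mmol/kg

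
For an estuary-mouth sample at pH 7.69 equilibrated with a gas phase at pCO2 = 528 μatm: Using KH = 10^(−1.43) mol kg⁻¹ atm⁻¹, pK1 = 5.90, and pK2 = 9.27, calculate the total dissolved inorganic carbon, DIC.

DIC = 1.26 mmol/kg

[CO2*] = KH · pCO2 = 10^(−1.43) × 528×10^-6 = 1.962×10^-5 mol/kg
α₀ = 1/(1 + K1/[H⁺] + K1K2/[H⁺]²) = 1/(1 + 10^+1.79 + 10^+0.21) = 0.01556
DIC = [CO2*]/α₀ = 1.962×10^-5 / 0.01556 = 1.26 mmol/kg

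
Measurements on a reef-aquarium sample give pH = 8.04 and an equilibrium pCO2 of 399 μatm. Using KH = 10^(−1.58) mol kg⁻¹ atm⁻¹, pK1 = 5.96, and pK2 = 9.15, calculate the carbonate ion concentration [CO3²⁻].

[CO3²⁻] = 0.0979 mmol/kg

[CO2*] = KH · pCO2 = 10^(−1.58) × 399×10^-6 = 1.049×10^-5 mol/kg
α₀ = 1/(1 + K1/[H⁺] + K1K2/[H⁺]²) = 1/(1 + 10^+2.08 + 10^+0.97) = 0.007659
DIC = [CO2*]/α₀ = 1.049×10^-5 / 0.007659 = 1.370 mmol/kg
[CO3²⁻] = α₂·DIC; α₂ = 0.07148, so [CO3²⁻] = 0.07148 × 1.370 = 0.0979 mmol/kg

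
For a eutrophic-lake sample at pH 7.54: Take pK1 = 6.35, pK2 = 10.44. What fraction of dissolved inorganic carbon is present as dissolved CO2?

α₀ = 0.0606

α₀ = 1 / (1 + K1/[H⁺] + K1K2/[H⁺]²) = 1 / (1 + 10^+1.19 + 10^-1.71)
   = 1 / (1 + 15.488 + 0.019498) = 1/16.508 = 0.06058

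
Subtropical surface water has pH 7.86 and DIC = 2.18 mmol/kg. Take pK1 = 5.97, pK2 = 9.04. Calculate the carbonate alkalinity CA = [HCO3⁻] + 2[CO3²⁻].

CA = [HCO3⁻] + 2[CO3²⁻] = (α₁ + 2α₂)·DIC
At pH 7.86: [H⁺]/K1 = 10^-1.89 = 0.012882, K2/[H⁺] = 10^-1.18 = 0.066069
α₁ = 1/(1 + 0.012882 + 0.066069) = 1/1.0790 = 0.9268; α₂ = α₁·K2/[H⁺] = 0.06123
α₁ + 2α₂ = 1.0493
CA = 1.0493 × 2.18 = 2.29 mmol/kg

CA = 2.29 mmol/kg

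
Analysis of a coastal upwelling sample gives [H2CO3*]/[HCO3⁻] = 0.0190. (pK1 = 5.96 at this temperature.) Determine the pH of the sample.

pH = 7.68

From K1 = [H⁺][HCO3⁻]/[H2CO3*]:  pH = pK1 − log₁₀([H2CO3*]/[HCO3⁻])
log₁₀(0.0190) = -1.721
pH = 5.96 − (-1.721) = 7.68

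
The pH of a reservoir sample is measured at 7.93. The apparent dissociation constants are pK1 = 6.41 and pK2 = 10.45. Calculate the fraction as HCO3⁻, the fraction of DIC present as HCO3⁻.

α₁ = 0.968

α₁ = 1 / (1 + [H⁺]/K1 + K2/[H⁺]) = 1 / (1 + 10^-1.52 + 10^-2.52)
   = 1 / (1 + 0.030200 + 0.0030200) = 1/1.0332 = 0.9678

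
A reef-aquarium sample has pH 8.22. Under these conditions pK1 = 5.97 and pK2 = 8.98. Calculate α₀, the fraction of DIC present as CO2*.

α₀ = 1 / (1 + K1/[H⁺] + K1K2/[H⁺]²) = 1 / (1 + 10^+2.25 + 10^+1.49)
   = 1 / (1 + 177.83 + 30.903) = 1/209.73 = 0.004768

α₀ = 0.00477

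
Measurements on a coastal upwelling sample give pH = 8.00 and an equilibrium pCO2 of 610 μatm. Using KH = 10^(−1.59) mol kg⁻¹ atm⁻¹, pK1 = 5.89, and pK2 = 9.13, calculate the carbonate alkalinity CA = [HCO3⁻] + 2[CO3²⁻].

CA = 2.32 mmol/kg

[CO2*] = KH · pCO2 = 10^(−1.59) × 610×10^-6 = 1.568×10^-5 mol/kg
α₀ = 1/(1 + K1/[H⁺] + K1K2/[H⁺]²) = 1/(1 + 10^+2.11 + 10^+0.98) = 0.007175
DIC = [CO2*]/α₀ = 1.568×10^-5 / 0.007175 = 2.185 mmol/kg
CA = (α₁ + 2α₂)·DIC = (0.9243 + 2×0.06852) × 2.185 = 2.32 mmol/kg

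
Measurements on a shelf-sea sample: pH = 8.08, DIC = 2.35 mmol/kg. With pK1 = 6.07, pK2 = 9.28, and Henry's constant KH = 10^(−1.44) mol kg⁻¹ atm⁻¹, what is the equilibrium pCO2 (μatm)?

pCO2 = 590 μatm

α₀ = 1 / (1 + K1/[H⁺] + K1K2/[H⁺]²) = 1 / (1 + 10^+2.01 + 10^+0.81)
   = 1 / (1 + 102.33 + 6.4565) = 1/109.79 = 0.009109
[CO2*] = α₀ × DIC = 0.009109 × 2.35 = 0.02141 mmol/kg
pCO2 = [CO2*]/KH = 2.141×10^-5 / 3.631×10^-2 = 590 μatm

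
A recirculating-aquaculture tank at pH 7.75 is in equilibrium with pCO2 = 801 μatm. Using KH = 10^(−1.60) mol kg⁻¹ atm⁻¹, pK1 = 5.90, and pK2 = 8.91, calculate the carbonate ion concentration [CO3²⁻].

[CO2*] = KH · pCO2 = 10^(−1.60) × 801×10^-6 = 2.012×10^-5 mol/kg
α₀ = 1/(1 + K1/[H⁺] + K1K2/[H⁺]²) = 1/(1 + 10^+1.85 + 10^+0.69) = 0.01304
DIC = [CO2*]/α₀ = 2.012×10^-5 / 0.01304 = 1.543 mmol/kg
[CO3²⁻] = α₂·DIC; α₂ = 0.06386, so [CO3²⁻] = 0.06386 × 1.543 = 0.0985 mmol/kg

[CO3²⁻] = 0.0985 mmol/kg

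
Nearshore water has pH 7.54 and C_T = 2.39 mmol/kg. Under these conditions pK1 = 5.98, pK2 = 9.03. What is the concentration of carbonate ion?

α₂ = 1 / (1 + [H⁺]/K2 + [H⁺]²/(K1K2)) = 1 / (1 + 10^+1.49 + 10^-0.07)
   = 1 / (1 + 30.903 + 0.85114) = 1/32.754 = 0.03053
[CO3²⁻] = α₂ × DIC = 0.03053 × 2.39 = 0.0730 mmol/kg

[CO3²⁻] = 0.0730 mmol/kg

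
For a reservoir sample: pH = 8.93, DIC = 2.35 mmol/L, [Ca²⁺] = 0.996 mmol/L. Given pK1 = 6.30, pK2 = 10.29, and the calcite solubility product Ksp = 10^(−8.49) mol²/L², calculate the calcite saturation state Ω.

Ω = 30.2

α₂ = 1 / (1 + [H⁺]/K2 + [H⁺]²/(K1K2)) = 1 / (1 + 10^+1.36 + 10^-1.27)
   = 1 / (1 + 22.909 + 0.053703) = 1/23.962 = 0.04173
[CO3²⁻] = α₂ × DIC = 0.04173 × 2.35 = 0.09807 mmol/L
Ksp = 10^(−8.49) = 3.236×10^-9
Ω = [Ca²⁺][CO3²⁻]/Ksp = (0.996×10^-3)(9.807×10^-5) / 3.236×10^-9 = 30.2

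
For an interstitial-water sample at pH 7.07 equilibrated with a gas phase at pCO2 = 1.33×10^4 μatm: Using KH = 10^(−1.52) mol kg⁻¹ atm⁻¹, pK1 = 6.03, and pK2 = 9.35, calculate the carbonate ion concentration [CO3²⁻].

[CO2*] = KH · pCO2 = 10^(−1.52) × 1.33×10^4×10^-6 = 4.017×10^-4 mol/kg
α₀ = 1/(1 + K1/[H⁺] + K1K2/[H⁺]²) = 1/(1 + 10^+1.04 + 10^-1.24) = 0.08318
DIC = [CO2*]/α₀ = 4.017×10^-4 / 0.08318 = 4.829 mmol/kg
[CO3²⁻] = α₂·DIC; α₂ = 0.004786, so [CO3²⁻] = 0.004786 × 4.829 = 0.0231 mmol/kg

[CO3²⁻] = 0.0231 mmol/kg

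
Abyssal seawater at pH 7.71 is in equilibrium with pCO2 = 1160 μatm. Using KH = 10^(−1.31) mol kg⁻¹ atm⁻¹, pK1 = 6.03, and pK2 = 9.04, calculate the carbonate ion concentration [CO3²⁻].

[CO3²⁻] = 0.127 mmol/kg

[CO2*] = KH · pCO2 = 10^(−1.31) × 1160×10^-6 = 5.681×10^-5 mol/kg
α₀ = 1/(1 + K1/[H⁺] + K1K2/[H⁺]²) = 1/(1 + 10^+1.68 + 10^+0.35) = 0.01957
DIC = [CO2*]/α₀ = 5.681×10^-5 / 0.01957 = 2.903 mmol/kg
[CO3²⁻] = α₂·DIC; α₂ = 0.04381, so [CO3²⁻] = 0.04381 × 2.903 = 0.127 mmol/kg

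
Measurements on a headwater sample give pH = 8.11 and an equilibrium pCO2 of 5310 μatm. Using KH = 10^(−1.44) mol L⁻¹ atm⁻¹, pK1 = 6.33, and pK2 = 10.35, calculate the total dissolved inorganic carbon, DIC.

DIC = 11.9 mmol/L

[CO2*] = KH · pCO2 = 10^(−1.44) × 5310×10^-6 = 1.928×10^-4 mol/L
α₀ = 1/(1 + K1/[H⁺] + K1K2/[H⁺]²) = 1/(1 + 10^+1.78 + 10^-0.46) = 0.01623
DIC = [CO2*]/α₀ = 1.928×10^-4 / 0.01623 = 11.9 mmol/L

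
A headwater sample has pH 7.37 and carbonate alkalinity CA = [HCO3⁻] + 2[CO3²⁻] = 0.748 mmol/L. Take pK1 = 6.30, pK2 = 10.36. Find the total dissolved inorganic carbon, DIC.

DIC = 0.811 mmol/L

CA = [HCO3⁻] + 2[CO3²⁻] = (α₁ + 2α₂)·DIC
At pH 7.37: [H⁺]/K1 = 10^-1.07 = 0.085114, K2/[H⁺] = 10^-2.99 = 0.0010233
α₁ = 1/(1 + 0.085114 + 0.0010233) = 1/1.0861 = 0.9207; α₂ = α₁·K2/[H⁺] = 0.0009421
α₁ + 2α₂ = 0.9226
DIC = CA / (α₁ + 2α₂) = 0.748 / 0.9226 = 0.811 mmol/L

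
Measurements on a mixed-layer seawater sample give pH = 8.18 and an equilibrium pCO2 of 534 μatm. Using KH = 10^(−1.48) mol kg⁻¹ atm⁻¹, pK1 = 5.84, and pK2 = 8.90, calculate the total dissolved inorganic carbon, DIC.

DIC = 4.62 mmol/kg

[CO2*] = KH · pCO2 = 10^(−1.48) × 534×10^-6 = 1.768×10^-5 mol/kg
α₀ = 1/(1 + K1/[H⁺] + K1K2/[H⁺]²) = 1/(1 + 10^+2.34 + 10^+1.62) = 0.003825
DIC = [CO2*]/α₀ = 1.768×10^-5 / 0.003825 = 4.62 mmol/kg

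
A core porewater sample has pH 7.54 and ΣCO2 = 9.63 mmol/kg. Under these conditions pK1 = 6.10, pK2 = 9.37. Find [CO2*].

[CO2*] = 0.333 mmol/kg

α₀ = 1 / (1 + K1/[H⁺] + K1K2/[H⁺]²) = 1 / (1 + 10^+1.44 + 10^-0.39)
   = 1 / (1 + 27.542 + 0.40738) = 1/28.950 = 0.03454
[CO2*] = α₀ × DIC = 0.03454 × 9.63 = 0.333 mmol/kg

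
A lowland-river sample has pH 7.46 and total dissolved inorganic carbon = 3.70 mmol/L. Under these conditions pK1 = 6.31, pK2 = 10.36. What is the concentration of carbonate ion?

α₂ = 1 / (1 + [H⁺]/K2 + [H⁺]²/(K1K2)) = 1 / (1 + 10^+2.90 + 10^+1.75)
   = 1 / (1 + 794.33 + 56.234) = 1/851.56 = 0.001174
[CO3²⁻] = α₂ × DIC = 0.001174 × 3.70 = 0.00434 mmol/L = 4.34 μmol/L

[CO3²⁻] = 4.34 μmol/L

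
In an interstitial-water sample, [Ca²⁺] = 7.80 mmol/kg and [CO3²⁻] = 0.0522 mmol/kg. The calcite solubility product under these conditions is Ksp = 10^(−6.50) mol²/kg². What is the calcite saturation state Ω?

Ksp = 10^(−6.50) = 3.162×10^-7
Ω = [Ca²⁺][CO3²⁻]/Ksp = (7.80×10^-3)(0.0522×10^-3) / 3.162×10^-7 = 1.29

Ω = 1.29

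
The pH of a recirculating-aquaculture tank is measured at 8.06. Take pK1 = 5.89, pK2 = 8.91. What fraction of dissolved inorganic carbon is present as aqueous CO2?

α₀ = 1 / (1 + K1/[H⁺] + K1K2/[H⁺]²) = 1 / (1 + 10^+2.17 + 10^+1.32)
   = 1 / (1 + 147.91 + 20.893) = 1/169.80 = 0.005889

α₀ = 0.00589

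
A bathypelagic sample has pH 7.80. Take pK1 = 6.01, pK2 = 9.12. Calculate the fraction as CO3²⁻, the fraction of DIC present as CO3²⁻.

α₂ = 0.0450

α₂ = 1 / (1 + [H⁺]/K2 + [H⁺]²/(K1K2)) = 1 / (1 + 10^+1.32 + 10^-0.47)
   = 1 / (1 + 20.893 + 0.33884) = 1/22.232 = 0.04498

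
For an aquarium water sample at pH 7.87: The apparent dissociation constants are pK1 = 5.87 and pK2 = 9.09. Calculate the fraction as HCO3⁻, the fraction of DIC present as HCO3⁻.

α₁ = 0.934

α₁ = 1 / (1 + [H⁺]/K1 + K2/[H⁺]) = 1 / (1 + 10^-2.00 + 10^-1.22)
   = 1 / (1 + 0.010000 + 0.060256) = 1/1.0703 = 0.9344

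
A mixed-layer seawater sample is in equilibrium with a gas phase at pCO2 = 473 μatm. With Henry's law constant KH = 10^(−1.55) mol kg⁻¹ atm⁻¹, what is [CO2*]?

KH = 10^(−1.55) = 2.818×10^-2 mol kg⁻¹ atm⁻¹
[CO2*] = KH · pCO2 = 2.818×10^-2 × 473×10^-6 atm = 1.33×10^-5 mol/kg

[CO2*] = 13.3 μmol/kg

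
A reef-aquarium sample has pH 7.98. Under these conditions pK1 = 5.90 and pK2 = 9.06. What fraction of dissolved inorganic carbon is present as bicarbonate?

α₁ = 0.916

α₁ = 1 / (1 + [H⁺]/K1 + K2/[H⁺]) = 1 / (1 + 10^-2.08 + 10^-1.08)
   = 1 / (1 + 0.0083176 + 0.083176) = 1/1.0915 = 0.9162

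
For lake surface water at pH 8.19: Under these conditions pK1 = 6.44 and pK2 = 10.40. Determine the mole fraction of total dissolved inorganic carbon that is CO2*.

α₀ = 0.0174

α₀ = 1 / (1 + K1/[H⁺] + K1K2/[H⁺]²) = 1 / (1 + 10^+1.75 + 10^-0.46)
   = 1 / (1 + 56.234 + 0.34674) = 1/57.581 = 0.01737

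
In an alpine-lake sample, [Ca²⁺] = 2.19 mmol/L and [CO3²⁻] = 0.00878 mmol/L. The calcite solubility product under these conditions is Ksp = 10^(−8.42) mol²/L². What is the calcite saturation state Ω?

Ω = 5.06

Ksp = 10^(−8.42) = 3.802×10^-9
Ω = [Ca²⁺][CO3²⁻]/Ksp = (2.19×10^-3)(0.00878×10^-3) / 3.802×10^-9 = 5.06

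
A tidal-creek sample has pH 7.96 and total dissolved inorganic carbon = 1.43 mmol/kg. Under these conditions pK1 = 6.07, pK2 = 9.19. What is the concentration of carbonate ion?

[CO3²⁻] = 0.0786 mmol/kg

α₂ = 1 / (1 + [H⁺]/K2 + [H⁺]²/(K1K2)) = 1 / (1 + 10^+1.23 + 10^-0.66)
   = 1 / (1 + 16.982 + 0.21878) = 1/18.201 = 0.05494
[CO3²⁻] = α₂ × DIC = 0.05494 × 1.43 = 0.0786 mmol/kg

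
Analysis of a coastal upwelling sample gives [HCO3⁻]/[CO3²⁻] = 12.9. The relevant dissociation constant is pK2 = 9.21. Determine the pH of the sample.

From K2 = [H⁺][CO3²⁻]/[HCO3⁻]:  pH = pK2 − log₁₀([HCO3⁻]/[CO3²⁻])
log₁₀(12.9) = +1.111
pH = 9.21 − (+1.111) = 8.10

pH = 8.10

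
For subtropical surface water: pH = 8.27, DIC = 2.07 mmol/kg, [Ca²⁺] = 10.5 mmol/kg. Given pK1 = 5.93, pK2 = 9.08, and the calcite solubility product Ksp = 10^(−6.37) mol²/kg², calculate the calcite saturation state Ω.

α₂ = 1 / (1 + [H⁺]/K2 + [H⁺]²/(K1K2)) = 1 / (1 + 10^+0.81 + 10^-1.53)
   = 1 / (1 + 6.4565 + 0.029512) = 1/7.4861 = 0.1336
[CO3²⁻] = α₂ × DIC = 0.1336 × 2.07 = 0.2765 mmol/kg
Ksp = 10^(−6.37) = 4.266×10^-7
Ω = [Ca²⁺][CO3²⁻]/Ksp = (10.5×10^-3)(2.765×10^-4) / 4.266×10^-7 = 6.81

Ω = 6.81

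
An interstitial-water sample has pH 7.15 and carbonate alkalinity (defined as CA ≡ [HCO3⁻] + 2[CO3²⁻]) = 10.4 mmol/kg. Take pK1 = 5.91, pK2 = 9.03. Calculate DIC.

CA = [HCO3⁻] + 2[CO3²⁻] = (α₁ + 2α₂)·DIC
At pH 7.15: [H⁺]/K1 = 10^-1.24 = 0.057544, K2/[H⁺] = 10^-1.88 = 0.013183
α₁ = 1/(1 + 0.057544 + 0.013183) = 1/1.0707 = 0.9339; α₂ = α₁·K2/[H⁺] = 0.01231
α₁ + 2α₂ = 0.9586
DIC = CA / (α₁ + 2α₂) = 10.4 / 0.9586 = 10.8 mmol/kg

DIC = 10.8 mmol/kg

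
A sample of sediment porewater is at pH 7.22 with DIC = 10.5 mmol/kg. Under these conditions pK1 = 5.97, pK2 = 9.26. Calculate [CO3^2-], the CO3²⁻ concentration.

[CO3²⁻] = 0.0899 mmol/kg

α₂ = 1 / (1 + [H⁺]/K2 + [H⁺]²/(K1K2)) = 1 / (1 + 10^+2.04 + 10^+0.79)
   = 1 / (1 + 109.65 + 6.1660) = 1/116.81 = 0.008561
[CO3²⁻] = α₂ × DIC = 0.008561 × 10.5 = 0.0899 mmol/kg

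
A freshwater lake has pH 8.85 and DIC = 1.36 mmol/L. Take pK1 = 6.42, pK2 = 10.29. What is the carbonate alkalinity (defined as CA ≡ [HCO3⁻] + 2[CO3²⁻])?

CA = 1.40 mmol/L

CA = [HCO3⁻] + 2[CO3²⁻] = (α₁ + 2α₂)·DIC
At pH 8.85: [H⁺]/K1 = 10^-2.43 = 0.0037154, K2/[H⁺] = 10^-1.44 = 0.036308
α₁ = 1/(1 + 0.0037154 + 0.036308) = 1/1.0400 = 0.9615; α₂ = α₁·K2/[H⁺] = 0.03491
α₁ + 2α₂ = 1.0313
CA = 1.0313 × 1.36 = 1.40 mmol/L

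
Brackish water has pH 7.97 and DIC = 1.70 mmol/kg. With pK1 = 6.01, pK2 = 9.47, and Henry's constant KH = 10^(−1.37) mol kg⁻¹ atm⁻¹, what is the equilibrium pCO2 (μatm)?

α₀ = 1 / (1 + K1/[H⁺] + K1K2/[H⁺]²) = 1 / (1 + 10^+1.96 + 10^+0.46)
   = 1 / (1 + 91.201 + 2.8840) = 1/95.085 = 0.01052
[CO2*] = α₀ × DIC = 0.01052 × 1.70 = 0.01788 mmol/kg = 17.88 μmol/kg
pCO2 = [CO2*]/KH = 1.788×10^-5 / 4.266×10^-2 = 419 μatm

pCO2 = 419 μatm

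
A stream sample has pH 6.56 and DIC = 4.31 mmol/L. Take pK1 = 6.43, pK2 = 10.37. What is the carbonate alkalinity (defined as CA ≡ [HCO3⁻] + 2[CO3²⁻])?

CA = 2.48 mmol/L

CA = [HCO3⁻] + 2[CO3²⁻] = (α₁ + 2α₂)·DIC
At pH 6.56: [H⁺]/K1 = 10^-0.13 = 0.74131, K2/[H⁺] = 10^-3.81 = 0.00015488
α₁ = 1/(1 + 0.74131 + 0.00015488) = 1/1.7415 = 0.5742; α₂ = α₁·K2/[H⁺] = 8.894×10^-5
α₁ + 2α₂ = 0.5744
CA = 0.5744 × 4.31 = 2.48 mmol/L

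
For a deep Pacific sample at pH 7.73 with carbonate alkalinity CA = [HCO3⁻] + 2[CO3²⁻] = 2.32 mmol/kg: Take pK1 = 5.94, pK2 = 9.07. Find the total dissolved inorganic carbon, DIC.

CA = [HCO3⁻] + 2[CO3²⁻] = (α₁ + 2α₂)·DIC
At pH 7.73: [H⁺]/K1 = 10^-1.79 = 0.016218, K2/[H⁺] = 10^-1.34 = 0.045709
α₁ = 1/(1 + 0.016218 + 0.045709) = 1/1.0619 = 0.9417; α₂ = α₁·K2/[H⁺] = 0.04304
α₁ + 2α₂ = 1.0278
DIC = CA / (α₁ + 2α₂) = 2.32 / 1.0278 = 2.26 mmol/kg

DIC = 2.26 mmol/kg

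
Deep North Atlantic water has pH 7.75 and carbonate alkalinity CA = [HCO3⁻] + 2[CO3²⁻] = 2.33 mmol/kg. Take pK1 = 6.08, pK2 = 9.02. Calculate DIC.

DIC = 2.26 mmol/kg

CA = [HCO3⁻] + 2[CO3²⁻] = (α₁ + 2α₂)·DIC
At pH 7.75: [H⁺]/K1 = 10^-1.67 = 0.021380, K2/[H⁺] = 10^-1.27 = 0.053703
α₁ = 1/(1 + 0.021380 + 0.053703) = 1/1.0751 = 0.9302; α₂ = α₁·K2/[H⁺] = 0.04995
α₁ + 2α₂ = 1.0301
DIC = CA / (α₁ + 2α₂) = 2.33 / 1.0301 = 2.26 mmol/kg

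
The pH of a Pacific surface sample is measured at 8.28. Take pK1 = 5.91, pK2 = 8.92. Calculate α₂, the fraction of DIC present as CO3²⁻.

α₂ = 1 / (1 + [H⁺]/K2 + [H⁺]²/(K1K2)) = 1 / (1 + 10^+0.64 + 10^-1.73)
   = 1 / (1 + 4.3652 + 0.018621) = 1/5.3838 = 0.1857

α₂ = 0.186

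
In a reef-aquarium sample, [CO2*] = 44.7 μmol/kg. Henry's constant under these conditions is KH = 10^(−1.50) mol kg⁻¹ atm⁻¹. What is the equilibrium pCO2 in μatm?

KH = 10^(−1.50) = 3.162×10^-2 mol kg⁻¹ atm⁻¹
pCO2 = [CO2*]/KH = 44.7×10^-6 / 3.162×10^-2 = 1.41×10^-3 atm = 1410 μatm

pCO2 = 1410 μatm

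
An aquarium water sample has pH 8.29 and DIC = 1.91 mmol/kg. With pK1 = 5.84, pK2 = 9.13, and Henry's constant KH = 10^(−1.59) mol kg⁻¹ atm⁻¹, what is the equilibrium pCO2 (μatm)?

α₀ = 1 / (1 + K1/[H⁺] + K1K2/[H⁺]²) = 1 / (1 + 10^+2.45 + 10^+1.61)
   = 1 / (1 + 281.84 + 40.738) = 1/323.58 = 0.003090
[CO2*] = α₀ × DIC = 0.003090 × 1.91 = 0.005903 mmol/kg = 5.903 μmol/kg
pCO2 = [CO2*]/KH = 5.903×10^-6 / 2.570×10^-2 = 230 μatm

pCO2 = 230 μatm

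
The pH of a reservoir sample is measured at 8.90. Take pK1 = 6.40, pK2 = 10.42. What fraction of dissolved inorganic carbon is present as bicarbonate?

α₁ = 0.968

α₁ = 1 / (1 + [H⁺]/K1 + K2/[H⁺]) = 1 / (1 + 10^-2.50 + 10^-1.52)
   = 1 / (1 + 0.0031623 + 0.030200) = 1/1.0334 = 0.9677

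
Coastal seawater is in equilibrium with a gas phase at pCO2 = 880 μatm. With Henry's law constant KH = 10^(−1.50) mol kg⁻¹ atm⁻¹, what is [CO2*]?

KH = 10^(−1.50) = 3.162×10^-2 mol kg⁻¹ atm⁻¹
[CO2*] = KH · pCO2 = 3.162×10^-2 × 880×10^-6 atm = 2.78×10^-5 mol/kg

[CO2*] = 27.8 μmol/kg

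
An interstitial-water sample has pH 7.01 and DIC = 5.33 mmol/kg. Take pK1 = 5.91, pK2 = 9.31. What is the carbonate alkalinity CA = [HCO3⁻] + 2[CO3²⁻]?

CA = [HCO3⁻] + 2[CO3²⁻] = (α₁ + 2α₂)·DIC
At pH 7.01: [H⁺]/K1 = 10^-1.10 = 0.079433, K2/[H⁺] = 10^-2.30 = 0.0050119
α₁ = 1/(1 + 0.079433 + 0.0050119) = 1/1.0844 = 0.9221; α₂ = α₁·K2/[H⁺] = 0.004622
α₁ + 2α₂ = 0.9314
CA = 0.9314 × 5.33 = 4.96 mmol/kg

CA = 4.96 mmol/kg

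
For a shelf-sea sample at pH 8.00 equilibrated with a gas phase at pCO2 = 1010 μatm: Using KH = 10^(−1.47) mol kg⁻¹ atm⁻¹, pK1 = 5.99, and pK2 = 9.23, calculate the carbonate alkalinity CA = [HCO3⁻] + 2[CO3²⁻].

CA = 3.91 mmol/kg

[CO2*] = KH · pCO2 = 10^(−1.47) × 1010×10^-6 = 3.422×10^-5 mol/kg
α₀ = 1/(1 + K1/[H⁺] + K1K2/[H⁺]²) = 1/(1 + 10^+2.01 + 10^+0.78) = 0.009145
DIC = [CO2*]/α₀ = 3.422×10^-5 / 0.009145 = 3.742 mmol/kg
CA = (α₁ + 2α₂)·DIC = (0.9358 + 2×0.05510) × 3.742 = 3.91 mmol/kg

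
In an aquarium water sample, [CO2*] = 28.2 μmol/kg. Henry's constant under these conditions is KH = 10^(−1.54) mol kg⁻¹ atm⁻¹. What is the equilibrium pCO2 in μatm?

KH = 10^(−1.54) = 2.884×10^-2 mol kg⁻¹ atm⁻¹
pCO2 = [CO2*]/KH = 28.2×10^-6 / 2.884×10^-2 = 9.78×10^-4 atm = 978 μatm

pCO2 = 978 μatm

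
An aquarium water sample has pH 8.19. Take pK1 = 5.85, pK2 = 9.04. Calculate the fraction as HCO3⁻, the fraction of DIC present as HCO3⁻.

α₁ = 0.873

α₁ = 1 / (1 + [H⁺]/K1 + K2/[H⁺]) = 1 / (1 + 10^-2.34 + 10^-0.85)
   = 1 / (1 + 0.0045709 + 0.14125) = 1/1.1458 = 0.8727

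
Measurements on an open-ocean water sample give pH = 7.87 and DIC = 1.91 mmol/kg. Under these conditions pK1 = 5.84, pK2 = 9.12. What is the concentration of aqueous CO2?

α₀ = 1 / (1 + K1/[H⁺] + K1K2/[H⁺]²) = 1 / (1 + 10^+2.03 + 10^+0.78)
   = 1 / (1 + 107.15 + 6.0256) = 1/114.18 = 0.008758
[CO2*] = α₀ × DIC = 0.008758 × 1.91 = 0.0167 mmol/kg = 16.7 μmol/kg

[CO2*] = 16.7 μmol/kg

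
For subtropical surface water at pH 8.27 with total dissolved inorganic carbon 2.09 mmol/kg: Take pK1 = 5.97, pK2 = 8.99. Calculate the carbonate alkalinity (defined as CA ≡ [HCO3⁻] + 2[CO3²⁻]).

CA = [HCO3⁻] + 2[CO3²⁻] = (α₁ + 2α₂)·DIC
At pH 8.27: [H⁺]/K1 = 10^-2.30 = 0.0050119, K2/[H⁺] = 10^-0.72 = 0.19055
α₁ = 1/(1 + 0.0050119 + 0.19055) = 1/1.1956 = 0.8364; α₂ = α₁·K2/[H⁺] = 0.1594
α₁ + 2α₂ = 1.1552
CA = 1.1552 × 2.09 = 2.41 mmol/kg

CA = 2.41 mmol/kg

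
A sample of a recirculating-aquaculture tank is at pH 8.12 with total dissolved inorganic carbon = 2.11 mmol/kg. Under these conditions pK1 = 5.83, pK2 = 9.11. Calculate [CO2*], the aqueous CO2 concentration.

α₀ = 1 / (1 + K1/[H⁺] + K1K2/[H⁺]²) = 1 / (1 + 10^+2.29 + 10^+1.30)
   = 1 / (1 + 194.98 + 19.953) = 1/215.94 = 0.004631
[CO2*] = α₀ × DIC = 0.004631 × 2.11 = 0.00977 mmol/kg = 9.77 μmol/kg

[CO2*] = 9.77 μmol/kg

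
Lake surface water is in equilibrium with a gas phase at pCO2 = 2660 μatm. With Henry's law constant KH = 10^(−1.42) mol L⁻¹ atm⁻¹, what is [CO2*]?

KH = 10^(−1.42) = 3.802×10^-2 mol L⁻¹ atm⁻¹
[CO2*] = KH · pCO2 = 3.802×10^-2 × 2660×10^-6 atm = 1.01×10^-4 mol/L

[CO2*] = 101 μmol/L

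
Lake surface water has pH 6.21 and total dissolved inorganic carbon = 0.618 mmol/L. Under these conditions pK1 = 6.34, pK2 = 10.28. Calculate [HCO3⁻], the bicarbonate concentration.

α₁ = 1 / (1 + [H⁺]/K1 + K2/[H⁺]) = 1 / (1 + 10^+0.13 + 10^-4.07)
   = 1 / (1 + 1.3490 + 8.5114×10^-5) = 1/2.3490 = 0.4257
[HCO3⁻] = α₁ × DIC = 0.4257 × 0.618 = 0.263 mmol/L

[HCO3⁻] = 0.263 mmol/L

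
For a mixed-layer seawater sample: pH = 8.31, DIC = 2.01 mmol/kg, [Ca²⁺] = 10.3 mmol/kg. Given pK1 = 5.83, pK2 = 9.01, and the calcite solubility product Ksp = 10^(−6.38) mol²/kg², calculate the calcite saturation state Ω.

Ω = 8.24

α₂ = 1 / (1 + [H⁺]/K2 + [H⁺]²/(K1K2)) = 1 / (1 + 10^+0.70 + 10^-1.78)
   = 1 / (1 + 5.0119 + 0.016596) = 1/6.0285 = 0.1659
[CO3²⁻] = α₂ × DIC = 0.1659 × 2.01 = 0.3334 mmol/kg
Ksp = 10^(−6.38) = 4.169×10^-7
Ω = [Ca²⁺][CO3²⁻]/Ksp = (10.3×10^-3)(3.334×10^-4) / 4.169×10^-7 = 8.24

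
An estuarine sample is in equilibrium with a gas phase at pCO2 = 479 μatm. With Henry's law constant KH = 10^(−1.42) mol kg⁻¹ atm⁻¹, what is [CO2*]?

[CO2*] = 18.2 μmol/kg

KH = 10^(−1.42) = 3.802×10^-2 mol kg⁻¹ atm⁻¹
[CO2*] = KH · pCO2 = 3.802×10^-2 × 479×10^-6 atm = 1.82×10^-5 mol/kg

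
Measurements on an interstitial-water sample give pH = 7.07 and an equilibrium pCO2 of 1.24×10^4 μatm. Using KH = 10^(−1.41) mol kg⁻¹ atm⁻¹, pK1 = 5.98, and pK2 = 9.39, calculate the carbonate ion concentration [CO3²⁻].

[CO3²⁻] = 0.0284 mmol/kg

[CO2*] = KH · pCO2 = 10^(−1.41) × 1.24×10^4×10^-6 = 4.824×10^-4 mol/kg
α₀ = 1/(1 + K1/[H⁺] + K1K2/[H⁺]²) = 1/(1 + 10^+1.09 + 10^-1.23) = 0.07484
DIC = [CO2*]/α₀ = 4.824×10^-4 / 0.07484 = 6.446 mmol/kg
[CO3²⁻] = α₂·DIC; α₂ = 0.004407, so [CO3²⁻] = 0.004407 × 6.446 = 0.0284 mmol/kg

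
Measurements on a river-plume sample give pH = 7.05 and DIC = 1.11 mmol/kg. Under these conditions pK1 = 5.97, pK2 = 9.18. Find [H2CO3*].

α₀ = 1 / (1 + K1/[H⁺] + K1K2/[H⁺]²) = 1 / (1 + 10^+1.08 + 10^-1.05)
   = 1 / (1 + 12.023 + 0.089125) = 1/13.112 = 0.07627
[CO2*] = α₀ × DIC = 0.07627 × 1.11 = 0.0847 mmol/kg

[CO2*] = 0.0847 mmol/kg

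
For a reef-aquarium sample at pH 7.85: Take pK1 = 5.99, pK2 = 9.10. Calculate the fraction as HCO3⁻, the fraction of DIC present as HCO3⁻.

α₁ = 0.935

α₁ = 1 / (1 + [H⁺]/K1 + K2/[H⁺]) = 1 / (1 + 10^-1.86 + 10^-1.25)
   = 1 / (1 + 0.013804 + 0.056234) = 1/1.0700 = 0.9345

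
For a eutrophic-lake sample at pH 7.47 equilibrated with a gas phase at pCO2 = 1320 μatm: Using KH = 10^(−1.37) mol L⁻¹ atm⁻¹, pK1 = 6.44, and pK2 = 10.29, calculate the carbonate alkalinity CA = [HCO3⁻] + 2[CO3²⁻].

CA = 0.605 mmol/L

[CO2*] = KH · pCO2 = 10^(−1.37) × 1320×10^-6 = 5.631×10^-5 mol/L
α₀ = 1/(1 + K1/[H⁺] + K1K2/[H⁺]²) = 1/(1 + 10^+1.03 + 10^-1.79) = 0.08524
DIC = [CO2*]/α₀ = 5.631×10^-5 / 0.08524 = 0.6606 mmol/L
CA = (α₁ + 2α₂)·DIC = (0.9134 + 2×0.001382) × 0.6606 = 0.605 mmol/L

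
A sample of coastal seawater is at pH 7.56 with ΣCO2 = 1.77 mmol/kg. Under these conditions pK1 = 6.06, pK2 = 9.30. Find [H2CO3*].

[CO2*] = 0.0533 mmol/kg

α₀ = 1 / (1 + K1/[H⁺] + K1K2/[H⁺]²) = 1 / (1 + 10^+1.50 + 10^-0.24)
   = 1 / (1 + 31.623 + 0.57544) = 1/33.198 = 0.03012
[CO2*] = α₀ × DIC = 0.03012 × 1.77 = 0.0533 mmol/kg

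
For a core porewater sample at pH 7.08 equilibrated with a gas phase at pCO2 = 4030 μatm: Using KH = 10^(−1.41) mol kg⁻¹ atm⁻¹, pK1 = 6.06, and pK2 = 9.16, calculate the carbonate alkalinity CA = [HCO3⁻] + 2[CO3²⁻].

[CO2*] = KH · pCO2 = 10^(−1.41) × 4030×10^-6 = 1.568×10^-4 mol/kg
α₀ = 1/(1 + K1/[H⁺] + K1K2/[H⁺]²) = 1/(1 + 10^+1.02 + 10^-1.06) = 0.08652
DIC = [CO2*]/α₀ = 1.568×10^-4 / 0.08652 = 1.812 mmol/kg
CA = (α₁ + 2α₂)·DIC = (0.9059 + 2×0.007535) × 1.812 = 1.67 mmol/kg

CA = 1.67 mmol/kg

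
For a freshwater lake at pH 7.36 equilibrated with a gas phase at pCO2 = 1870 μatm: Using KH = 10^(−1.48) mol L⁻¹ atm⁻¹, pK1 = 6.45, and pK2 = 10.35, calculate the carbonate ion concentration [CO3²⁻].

[CO3²⁻] = 0.515 μmol/L

[CO2*] = KH · pCO2 = 10^(−1.48) × 1870×10^-6 = 6.192×10^-5 mol/L
α₀ = 1/(1 + K1/[H⁺] + K1K2/[H⁺]²) = 1/(1 + 10^+0.91 + 10^-2.08) = 0.1094
DIC = [CO2*]/α₀ = 6.192×10^-5 / 0.1094 = 0.5658 mmol/L
[CO3²⁻] = α₂·DIC; α₂ = 0.0009104, so [CO3²⁻] = 0.0009104 × 0.5658 = 0.000515 mmol/L = 0.515 μmol/L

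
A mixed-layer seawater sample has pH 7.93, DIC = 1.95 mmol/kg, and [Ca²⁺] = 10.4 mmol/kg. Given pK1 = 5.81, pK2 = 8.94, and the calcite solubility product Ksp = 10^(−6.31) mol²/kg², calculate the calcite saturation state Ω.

α₂ = 1 / (1 + [H⁺]/K2 + [H⁺]²/(K1K2)) = 1 / (1 + 10^+1.01 + 10^-1.11)
   = 1 / (1 + 10.233 + 0.077625) = 1/11.311 = 0.08841
[CO3²⁻] = α₂ × DIC = 0.08841 × 1.95 = 0.1724 mmol/kg
Ksp = 10^(−6.31) = 4.898×10^-7
Ω = [Ca²⁺][CO3²⁻]/Ksp = (10.4×10^-3)(1.724×10^-4) / 4.898×10^-7 = 3.66

Ω = 3.66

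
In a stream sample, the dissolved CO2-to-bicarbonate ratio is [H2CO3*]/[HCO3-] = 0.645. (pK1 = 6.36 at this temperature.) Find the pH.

pH = 6.55

From K1 = [H⁺][HCO3-]/[H2CO3*]:  pH = pK1 − log₁₀([H2CO3*]/[HCO3-])
log₁₀(0.645) = -0.190
pH = 6.36 − (-0.190) = 6.55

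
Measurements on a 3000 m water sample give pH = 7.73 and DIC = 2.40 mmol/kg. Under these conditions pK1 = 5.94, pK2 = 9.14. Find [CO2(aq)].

α₀ = 1 / (1 + K1/[H⁺] + K1K2/[H⁺]²) = 1 / (1 + 10^+1.79 + 10^+0.38)
   = 1 / (1 + 61.660 + 2.3988) = 1/65.058 = 0.01537
[CO2*] = α₀ × DIC = 0.01537 × 2.40 = 0.0369 mmol/kg

[CO2*] = 0.0369 mmol/kg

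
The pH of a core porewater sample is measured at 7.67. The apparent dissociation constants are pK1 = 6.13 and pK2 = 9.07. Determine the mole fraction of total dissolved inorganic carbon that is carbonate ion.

α₂ = 0.0373

α₂ = 1 / (1 + [H⁺]/K2 + [H⁺]²/(K1K2)) = 1 / (1 + 10^+1.40 + 10^-0.14)
   = 1 / (1 + 25.119 + 0.72444) = 1/26.843 = 0.03725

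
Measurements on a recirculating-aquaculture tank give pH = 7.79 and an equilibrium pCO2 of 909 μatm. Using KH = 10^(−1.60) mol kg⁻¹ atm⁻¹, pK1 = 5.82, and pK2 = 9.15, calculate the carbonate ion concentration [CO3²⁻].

[CO2*] = KH · pCO2 = 10^(−1.60) × 909×10^-6 = 2.283×10^-5 mol/kg
α₀ = 1/(1 + K1/[H⁺] + K1K2/[H⁺]²) = 1/(1 + 10^+1.97 + 10^+0.61) = 0.01016
DIC = [CO2*]/α₀ = 2.283×10^-5 / 0.01016 = 2.247 mmol/kg
[CO3²⁻] = α₂·DIC; α₂ = 0.04140, so [CO3²⁻] = 0.04140 × 2.247 = 0.0930 mmol/kg

[CO3²⁻] = 0.0930 mmol/kg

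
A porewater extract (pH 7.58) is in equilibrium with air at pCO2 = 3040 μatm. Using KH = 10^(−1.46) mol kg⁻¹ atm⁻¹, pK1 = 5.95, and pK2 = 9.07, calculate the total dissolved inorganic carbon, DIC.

DIC = 4.75 mmol/kg

[CO2*] = KH · pCO2 = 10^(−1.46) × 3040×10^-6 = 1.054×10^-4 mol/kg
α₀ = 1/(1 + K1/[H⁺] + K1K2/[H⁺]²) = 1/(1 + 10^+1.63 + 10^+0.14) = 0.02220
DIC = [CO2*]/α₀ = 1.054×10^-4 / 0.02220 = 4.75 mmol/kg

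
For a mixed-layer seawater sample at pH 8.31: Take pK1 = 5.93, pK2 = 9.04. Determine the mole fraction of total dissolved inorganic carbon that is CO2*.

α₀ = 1 / (1 + K1/[H⁺] + K1K2/[H⁺]²) = 1 / (1 + 10^+2.38 + 10^+1.65)
   = 1 / (1 + 239.88 + 44.668) = 1/285.55 = 0.003502

α₀ = 0.00350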